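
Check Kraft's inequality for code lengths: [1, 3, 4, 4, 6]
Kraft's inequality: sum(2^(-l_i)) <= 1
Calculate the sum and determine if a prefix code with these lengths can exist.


Sum = 2^(-1) + 2^(-3) + 2^(-4) + 2^(-4) + 2^(-6)
    = 0.5 + 0.125 + 0.0625 + 0.0625 + 0.015625
    = 49/64 = 0.765625
Since 0.765625 <= 1, Kraft's inequality IS satisfied.
A prefix code with these lengths CAN exist.

Kraft sum = 0.765625. Satisfied.


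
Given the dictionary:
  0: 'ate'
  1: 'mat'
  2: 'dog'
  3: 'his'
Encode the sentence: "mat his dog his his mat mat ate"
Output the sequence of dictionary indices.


Look up each word in the dictionary:
  'mat' -> 1
  'his' -> 3
  'dog' -> 2
  'his' -> 3
  'his' -> 3
  'mat' -> 1
  'mat' -> 1
  'ate' -> 0

Encoded: [1, 3, 2, 3, 3, 1, 1, 0]


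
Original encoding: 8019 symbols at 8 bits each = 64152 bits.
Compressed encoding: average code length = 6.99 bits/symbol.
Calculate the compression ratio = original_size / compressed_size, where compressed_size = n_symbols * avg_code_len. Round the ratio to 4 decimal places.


original_size = n_symbols * orig_bits = 8019 * 8 = 64152 bits
compressed_size = n_symbols * avg_code_len = 8019 * 6.99 = 56052.81 bits
ratio = original_size / compressed_size = 64152 / 56052.81 = 1.1445

Compression ratio = 1.1445


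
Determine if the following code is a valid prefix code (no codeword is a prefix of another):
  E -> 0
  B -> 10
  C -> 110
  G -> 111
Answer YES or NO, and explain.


Checking each pair (does one codeword prefix another?):
  E='0' vs B='10': no prefix
  E='0' vs C='110': no prefix
  E='0' vs G='111': no prefix
  B='10' vs E='0': no prefix
  B='10' vs C='110': no prefix
  B='10' vs G='111': no prefix
  C='110' vs E='0': no prefix
  C='110' vs B='10': no prefix
  C='110' vs G='111': no prefix
  G='111' vs E='0': no prefix
  G='111' vs B='10': no prefix
  G='111' vs C='110': no prefix
No violation found over all pairs.

YES -- this is a valid prefix code. No codeword is a prefix of any other codeword.


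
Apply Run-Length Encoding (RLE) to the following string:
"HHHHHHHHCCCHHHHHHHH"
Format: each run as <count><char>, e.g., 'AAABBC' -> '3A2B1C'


Scanning runs left to right:
  i=0: run of 'H' x 8 -> '8H'
  i=8: run of 'C' x 3 -> '3C'
  i=11: run of 'H' x 8 -> '8H'

RLE = 8H3C8H


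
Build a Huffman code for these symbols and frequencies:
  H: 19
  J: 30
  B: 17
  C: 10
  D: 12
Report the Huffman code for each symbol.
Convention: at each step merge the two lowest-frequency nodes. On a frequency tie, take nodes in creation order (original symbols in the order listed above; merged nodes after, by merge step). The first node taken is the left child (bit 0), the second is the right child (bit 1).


Huffman tree construction:
Step 1: Merge C(10) + D(12) = 22
Step 2: Merge B(17) + H(19) = 36
Step 3: Merge (C+D)(22) + J(30) = 52
Step 4: Merge (B+H)(36) + ((C+D)+J)(52) = 88
Read each symbol's code off the tree from the root (left child = 0, right child = 1).

Codes:
  H: 01 (length 2)
  J: 11 (length 2)
  B: 00 (length 2)
  C: 100 (length 3)
  D: 101 (length 3)
Average code length: 198/88 = 2.2500 bits/symbol


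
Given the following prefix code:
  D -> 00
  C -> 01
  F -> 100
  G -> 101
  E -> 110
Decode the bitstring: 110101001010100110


Decoding step by step:
Bits 110 -> E
Bits 101 -> G
Bits 00 -> D
Bits 101 -> G
Bits 01 -> C
Bits 00 -> D
Bits 110 -> E


Decoded message: EGDGCDE


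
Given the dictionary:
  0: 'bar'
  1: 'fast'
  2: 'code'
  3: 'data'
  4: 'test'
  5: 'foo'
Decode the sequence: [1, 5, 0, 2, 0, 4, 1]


Look up each index in the dictionary:
  1 -> 'fast'
  5 -> 'foo'
  0 -> 'bar'
  2 -> 'code'
  0 -> 'bar'
  4 -> 'test'
  1 -> 'fast'

Decoded: "fast foo bar code bar test fast"


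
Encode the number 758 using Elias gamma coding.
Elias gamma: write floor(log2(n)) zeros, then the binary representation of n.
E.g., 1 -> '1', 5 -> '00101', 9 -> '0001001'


num_bits = floor(log2(758)) + 1 = 10
leading_zeros = num_bits - 1 = 9
binary(758) = 1011110110

Elias gamma(758) = '000000000' + '1011110110' = 0000000001011110110 (19 bits)


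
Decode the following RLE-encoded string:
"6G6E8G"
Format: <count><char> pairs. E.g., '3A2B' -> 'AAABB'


Expanding each <count><char> pair:
  6G -> 'GGGGGG'
  6E -> 'EEEEEE'
  8G -> 'GGGGGGGG'

Decoded = GGGGGGEEEEEEGGGGGGGG


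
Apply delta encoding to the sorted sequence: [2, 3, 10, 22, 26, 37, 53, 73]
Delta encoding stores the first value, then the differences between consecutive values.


First value: 2
Deltas:
  3 - 2 = 1
  10 - 3 = 7
  22 - 10 = 12
  26 - 22 = 4
  37 - 26 = 11
  53 - 37 = 16
  73 - 53 = 20


Delta encoded: [2, 1, 7, 12, 4, 11, 16, 20]


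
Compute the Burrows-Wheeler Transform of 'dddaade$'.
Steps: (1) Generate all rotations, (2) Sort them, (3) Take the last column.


Rotations (sorted):
  0: $dddaade -> last char: e
  1: aade$ddd -> last char: d
  2: ade$ddda -> last char: a
  3: daade$dd -> last char: d
  4: ddaade$d -> last char: d
  5: dddaade$ -> last char: $
  6: de$dddaa -> last char: a
  7: e$dddaad -> last char: d


BWT = edadd$ad


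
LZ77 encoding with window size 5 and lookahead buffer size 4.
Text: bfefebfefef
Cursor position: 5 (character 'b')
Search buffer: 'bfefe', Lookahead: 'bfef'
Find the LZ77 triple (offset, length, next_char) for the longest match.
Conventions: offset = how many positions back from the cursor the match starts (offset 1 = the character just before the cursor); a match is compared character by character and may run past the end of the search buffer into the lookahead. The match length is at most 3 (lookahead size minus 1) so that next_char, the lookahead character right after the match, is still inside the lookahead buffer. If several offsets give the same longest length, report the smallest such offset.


Try each offset into the search buffer:
  offset=1 (pos 4, char 'e'): match length 0
  offset=2 (pos 3, char 'f'): match length 0
  offset=3 (pos 2, char 'e'): match length 0
  offset=4 (pos 1, char 'f'): match length 0
  offset=5 (pos 0, char 'b'): match length 3
Longest match has length 3 at offset 5.
next_char = character at position 5 + 3 = 8 -> 'f'

Best match: offset=5, length=3 (matching 'bfe' starting at position 0)
LZ77 triple: (5, 3, 'f')


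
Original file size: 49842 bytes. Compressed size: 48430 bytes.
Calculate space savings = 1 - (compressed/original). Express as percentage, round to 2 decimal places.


ratio = compressed/original = 48430/49842 = 0.97167
savings = 1 - ratio = 1 - 0.97167 = 0.02833
as a percentage: 0.02833 * 100 = 2.83%

Space savings = 1 - 48430/49842 = 2.83%


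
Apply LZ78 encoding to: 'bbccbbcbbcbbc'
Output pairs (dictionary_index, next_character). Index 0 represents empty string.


LZ78 encoding steps:
Dictionary: {0: ''}
Step 1: w='' (idx 0), next='b' -> output (0, 'b'), add 'b' as idx 1
Step 2: w='b' (idx 1), next='c' -> output (1, 'c'), add 'bc' as idx 2
Step 3: w='' (idx 0), next='c' -> output (0, 'c'), add 'c' as idx 3
Step 4: w='b' (idx 1), next='b' -> output (1, 'b'), add 'bb' as idx 4
Step 5: w='c' (idx 3), next='b' -> output (3, 'b'), add 'cb' as idx 5
Step 6: w='bc' (idx 2), next='b' -> output (2, 'b'), add 'bcb' as idx 6
Step 7: w='bc' (idx 2), end of input -> output (2, '')


Encoded: [(0, 'b'), (1, 'c'), (0, 'c'), (1, 'b'), (3, 'b'), (2, 'b'), (2, '')]


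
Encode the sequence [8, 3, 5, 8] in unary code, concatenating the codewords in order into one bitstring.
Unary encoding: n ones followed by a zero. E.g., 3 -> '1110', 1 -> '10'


Encode each number as n ones followed by a terminating 0:
  8 -> 111111110 (9 bits)
  3 -> 1110 (4 bits)
  5 -> 111110 (6 bits)
  8 -> 111111110 (9 bits)
Total length = 9 + 4 + 6 + 9 = 28 bits.

Unary([8, 3, 5, 8]) = 1111111101110111110111111110 (28 bits)


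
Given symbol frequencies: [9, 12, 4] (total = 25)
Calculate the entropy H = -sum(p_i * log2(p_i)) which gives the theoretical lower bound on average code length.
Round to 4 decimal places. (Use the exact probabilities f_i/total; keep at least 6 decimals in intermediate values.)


Per-symbol terms -p_i * log2(p_i) with p_i = f_i/25:
  p = 9/25 = 0.360000: log2(p) = -1.473931, -p*log2(p) = 0.530615
  p = 12/25 = 0.480000: log2(p) = -1.058894, -p*log2(p) = 0.508269
  p = 4/25 = 0.160000: log2(p) = -2.643856, -p*log2(p) = 0.423017
H = 0.530615 + 0.508269 + 0.423017 = 1.461901

H = 1.4619 bits/symbol


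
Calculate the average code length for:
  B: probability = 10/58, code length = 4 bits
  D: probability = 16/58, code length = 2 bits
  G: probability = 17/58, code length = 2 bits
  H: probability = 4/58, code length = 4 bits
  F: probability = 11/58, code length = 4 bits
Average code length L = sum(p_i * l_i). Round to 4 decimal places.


Weighted contributions p_i * l_i:
  B: (10/58) * 4 = 40/58
  D: (16/58) * 2 = 32/58
  G: (17/58) * 2 = 34/58
  H: (4/58) * 4 = 16/58
  F: (11/58) * 4 = 44/58
Sum = (40 + 32 + 34 + 16 + 44)/58 = 166/58

L = 166/58 = 2.8621 bits/symbol


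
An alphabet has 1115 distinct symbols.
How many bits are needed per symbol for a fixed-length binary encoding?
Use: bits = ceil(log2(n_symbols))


log2(1115) = 10.1228
Bracket: 2^10 = 1024 < 1115 <= 2^11 = 2048
So ceil(log2(1115)) = 11

bits = ceil(log2(1115)) = ceil(10.1228) = 11 bits


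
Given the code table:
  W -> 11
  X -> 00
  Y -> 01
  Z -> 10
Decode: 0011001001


Decoding:
00 -> X
11 -> W
00 -> X
10 -> Z
01 -> Y


Result: XWXZY


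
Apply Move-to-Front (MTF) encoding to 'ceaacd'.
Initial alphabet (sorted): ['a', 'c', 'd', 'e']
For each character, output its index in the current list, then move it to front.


MTF encoding:
'c': index 1 in ['a', 'c', 'd', 'e'] -> ['c', 'a', 'd', 'e']
'e': index 3 in ['c', 'a', 'd', 'e'] -> ['e', 'c', 'a', 'd']
'a': index 2 in ['e', 'c', 'a', 'd'] -> ['a', 'e', 'c', 'd']
'a': index 0 in ['a', 'e', 'c', 'd'] -> ['a', 'e', 'c', 'd']
'c': index 2 in ['a', 'e', 'c', 'd'] -> ['c', 'a', 'e', 'd']
'd': index 3 in ['c', 'a', 'e', 'd'] -> ['d', 'c', 'a', 'e']


Output: [1, 3, 2, 0, 2, 3]


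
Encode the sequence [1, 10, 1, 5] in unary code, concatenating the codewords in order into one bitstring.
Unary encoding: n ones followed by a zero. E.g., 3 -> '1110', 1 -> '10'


Encode each number as n ones followed by a terminating 0:
  1 -> 10 (2 bits)
  10 -> 11111111110 (11 bits)
  1 -> 10 (2 bits)
  5 -> 111110 (6 bits)
Total length = 2 + 11 + 2 + 6 = 21 bits.

Unary([1, 10, 1, 5]) = 101111111111010111110 (21 bits)


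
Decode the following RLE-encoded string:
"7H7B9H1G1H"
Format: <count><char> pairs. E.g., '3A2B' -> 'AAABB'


Expanding each <count><char> pair:
  7H -> 'HHHHHHH'
  7B -> 'BBBBBBB'
  9H -> 'HHHHHHHHH'
  1G -> 'G'
  1H -> 'H'

Decoded = HHHHHHHBBBBBBBHHHHHHHHHGH


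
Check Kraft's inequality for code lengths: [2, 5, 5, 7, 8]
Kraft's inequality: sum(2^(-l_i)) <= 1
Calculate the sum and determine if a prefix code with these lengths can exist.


Sum = 2^(-2) + 2^(-5) + 2^(-5) + 2^(-7) + 2^(-8)
    = 0.25 + 0.03125 + 0.03125 + 0.0078125 + 0.00390625
    = 83/256 = 0.32421875
Since 0.32421875 <= 1, Kraft's inequality IS satisfied.
A prefix code with these lengths CAN exist.

Kraft sum = 0.32421875. Satisfied.


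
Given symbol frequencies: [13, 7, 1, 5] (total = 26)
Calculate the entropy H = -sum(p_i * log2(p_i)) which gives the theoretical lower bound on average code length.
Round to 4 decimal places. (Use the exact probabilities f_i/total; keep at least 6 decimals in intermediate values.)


Per-symbol terms -p_i * log2(p_i) with p_i = f_i/26:
  p = 13/26 = 0.500000: log2(p) = -1.000000, -p*log2(p) = 0.500000
  p = 7/26 = 0.269231: log2(p) = -1.893085, -p*log2(p) = 0.509677
  p = 1/26 = 0.038462: log2(p) = -4.700440, -p*log2(p) = 0.180786
  p = 5/26 = 0.192308: log2(p) = -2.378512, -p*log2(p) = 0.457406
H = 0.500000 + 0.509677 + 0.180786 + 0.457406 = 1.647869

H = 1.6479 bits/symbol


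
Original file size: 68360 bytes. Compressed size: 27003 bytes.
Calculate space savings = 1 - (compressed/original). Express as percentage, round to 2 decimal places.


ratio = compressed/original = 27003/68360 = 0.395012
savings = 1 - ratio = 1 - 0.395012 = 0.604988
as a percentage: 0.604988 * 100 = 60.5%

Space savings = 1 - 27003/68360 = 60.5%


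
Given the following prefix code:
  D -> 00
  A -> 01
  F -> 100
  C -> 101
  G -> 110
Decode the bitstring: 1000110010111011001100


Decoding step by step:
Bits 100 -> F
Bits 01 -> A
Bits 100 -> F
Bits 101 -> C
Bits 110 -> G
Bits 110 -> G
Bits 01 -> A
Bits 100 -> F


Decoded message: FAFCGGAF


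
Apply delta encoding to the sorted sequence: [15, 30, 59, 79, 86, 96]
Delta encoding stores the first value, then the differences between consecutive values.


First value: 15
Deltas:
  30 - 15 = 15
  59 - 30 = 29
  79 - 59 = 20
  86 - 79 = 7
  96 - 86 = 10


Delta encoded: [15, 15, 29, 20, 7, 10]


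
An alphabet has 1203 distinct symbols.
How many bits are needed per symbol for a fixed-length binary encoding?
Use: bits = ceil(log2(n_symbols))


log2(1203) = 10.2324
Bracket: 2^10 = 1024 < 1203 <= 2^11 = 2048
So ceil(log2(1203)) = 11

bits = ceil(log2(1203)) = ceil(10.2324) = 11 bits


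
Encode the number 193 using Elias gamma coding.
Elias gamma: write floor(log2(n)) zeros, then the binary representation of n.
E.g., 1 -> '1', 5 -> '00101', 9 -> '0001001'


num_bits = floor(log2(193)) + 1 = 8
leading_zeros = num_bits - 1 = 7
binary(193) = 11000001

Elias gamma(193) = '0000000' + '11000001' = 000000011000001 (15 bits)


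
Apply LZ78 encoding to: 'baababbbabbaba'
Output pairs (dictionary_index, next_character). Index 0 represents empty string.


LZ78 encoding steps:
Dictionary: {0: ''}
Step 1: w='' (idx 0), next='b' -> output (0, 'b'), add 'b' as idx 1
Step 2: w='' (idx 0), next='a' -> output (0, 'a'), add 'a' as idx 2
Step 3: w='a' (idx 2), next='b' -> output (2, 'b'), add 'ab' as idx 3
Step 4: w='ab' (idx 3), next='b' -> output (3, 'b'), add 'abb' as idx 4
Step 5: w='b' (idx 1), next='a' -> output (1, 'a'), add 'ba' as idx 5
Step 6: w='b' (idx 1), next='b' -> output (1, 'b'), add 'bb' as idx 6
Step 7: w='ab' (idx 3), next='a' -> output (3, 'a'), add 'aba' as idx 7


Encoded: [(0, 'b'), (0, 'a'), (2, 'b'), (3, 'b'), (1, 'a'), (1, 'b'), (3, 'a')]


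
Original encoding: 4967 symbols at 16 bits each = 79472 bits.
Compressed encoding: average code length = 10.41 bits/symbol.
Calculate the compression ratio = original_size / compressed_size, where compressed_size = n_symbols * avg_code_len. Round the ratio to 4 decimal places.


original_size = n_symbols * orig_bits = 4967 * 16 = 79472 bits
compressed_size = n_symbols * avg_code_len = 4967 * 10.41 = 51706.47 bits
ratio = original_size / compressed_size = 79472 / 51706.47 = 1.537

Compression ratio = 1.537


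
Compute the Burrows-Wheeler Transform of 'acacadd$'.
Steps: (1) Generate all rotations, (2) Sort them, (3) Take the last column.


Rotations (sorted):
  0: $acacadd -> last char: d
  1: acacadd$ -> last char: $
  2: acadd$ac -> last char: c
  3: add$acac -> last char: c
  4: cacadd$a -> last char: a
  5: cadd$aca -> last char: a
  6: d$acacad -> last char: d
  7: dd$acaca -> last char: a


BWT = d$ccaada


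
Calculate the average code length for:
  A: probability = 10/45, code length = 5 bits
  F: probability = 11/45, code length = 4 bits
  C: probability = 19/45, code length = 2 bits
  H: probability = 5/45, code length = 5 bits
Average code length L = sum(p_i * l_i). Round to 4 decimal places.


Weighted contributions p_i * l_i:
  A: (10/45) * 5 = 50/45
  F: (11/45) * 4 = 44/45
  C: (19/45) * 2 = 38/45
  H: (5/45) * 5 = 25/45
Sum = (50 + 44 + 38 + 25)/45 = 157/45

L = 157/45 = 3.4889 bits/symbol


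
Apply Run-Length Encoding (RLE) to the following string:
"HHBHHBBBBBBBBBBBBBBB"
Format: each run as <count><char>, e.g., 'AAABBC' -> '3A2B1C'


Scanning runs left to right:
  i=0: run of 'H' x 2 -> '2H'
  i=2: run of 'B' x 1 -> '1B'
  i=3: run of 'H' x 2 -> '2H'
  i=5: run of 'B' x 15 -> '15B'

RLE = 2H1B2H15B


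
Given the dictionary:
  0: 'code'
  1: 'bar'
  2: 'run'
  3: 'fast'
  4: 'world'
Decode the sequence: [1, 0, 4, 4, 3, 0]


Look up each index in the dictionary:
  1 -> 'bar'
  0 -> 'code'
  4 -> 'world'
  4 -> 'world'
  3 -> 'fast'
  0 -> 'code'

Decoded: "bar code world world fast code"


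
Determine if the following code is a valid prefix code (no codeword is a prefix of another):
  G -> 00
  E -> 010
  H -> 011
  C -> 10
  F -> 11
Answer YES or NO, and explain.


Checking each pair (does one codeword prefix another?):
  G='00' vs E='010': no prefix
  G='00' vs H='011': no prefix
  G='00' vs C='10': no prefix
  G='00' vs F='11': no prefix
  E='010' vs G='00': no prefix
  E='010' vs H='011': no prefix
  E='010' vs C='10': no prefix
  E='010' vs F='11': no prefix
  H='011' vs G='00': no prefix
  H='011' vs E='010': no prefix
  H='011' vs C='10': no prefix
  H='011' vs F='11': no prefix
  C='10' vs G='00': no prefix
  C='10' vs E='010': no prefix
  C='10' vs H='011': no prefix
  C='10' vs F='11': no prefix
  F='11' vs G='00': no prefix
  F='11' vs E='010': no prefix
  F='11' vs H='011': no prefix
  F='11' vs C='10': no prefix
No violation found over all pairs.

YES -- this is a valid prefix code. No codeword is a prefix of any other codeword.


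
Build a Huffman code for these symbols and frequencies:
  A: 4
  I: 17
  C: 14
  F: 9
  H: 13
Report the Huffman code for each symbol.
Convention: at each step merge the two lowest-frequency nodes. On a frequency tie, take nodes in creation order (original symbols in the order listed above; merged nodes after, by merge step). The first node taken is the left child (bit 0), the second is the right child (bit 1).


Huffman tree construction:
Step 1: Merge A(4) + F(9) = 13
Step 2: Merge H(13) + (A+F)(13) = 26
Step 3: Merge C(14) + I(17) = 31
Step 4: Merge (H+(A+F))(26) + (C+I)(31) = 57
Read each symbol's code off the tree from the root (left child = 0, right child = 1).

Codes:
  A: 010 (length 3)
  I: 11 (length 2)
  C: 10 (length 2)
  F: 011 (length 3)
  H: 00 (length 2)
Average code length: 127/57 = 2.2281 bits/symbol


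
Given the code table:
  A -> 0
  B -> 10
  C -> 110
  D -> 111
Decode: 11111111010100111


Decoding:
111 -> D
111 -> D
110 -> C
10 -> B
10 -> B
0 -> A
111 -> D


Result: DDCBBAD


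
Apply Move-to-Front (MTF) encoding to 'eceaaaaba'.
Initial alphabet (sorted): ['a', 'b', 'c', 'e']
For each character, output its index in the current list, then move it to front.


MTF encoding:
'e': index 3 in ['a', 'b', 'c', 'e'] -> ['e', 'a', 'b', 'c']
'c': index 3 in ['e', 'a', 'b', 'c'] -> ['c', 'e', 'a', 'b']
'e': index 1 in ['c', 'e', 'a', 'b'] -> ['e', 'c', 'a', 'b']
'a': index 2 in ['e', 'c', 'a', 'b'] -> ['a', 'e', 'c', 'b']
'a': index 0 in ['a', 'e', 'c', 'b'] -> ['a', 'e', 'c', 'b']
'a': index 0 in ['a', 'e', 'c', 'b'] -> ['a', 'e', 'c', 'b']
'a': index 0 in ['a', 'e', 'c', 'b'] -> ['a', 'e', 'c', 'b']
'b': index 3 in ['a', 'e', 'c', 'b'] -> ['b', 'a', 'e', 'c']
'a': index 1 in ['b', 'a', 'e', 'c'] -> ['a', 'b', 'e', 'c']


Output: [3, 3, 1, 2, 0, 0, 0, 3, 1]


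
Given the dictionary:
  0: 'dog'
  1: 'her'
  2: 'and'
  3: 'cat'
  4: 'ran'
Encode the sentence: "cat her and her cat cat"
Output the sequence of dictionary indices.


Look up each word in the dictionary:
  'cat' -> 3
  'her' -> 1
  'and' -> 2
  'her' -> 1
  'cat' -> 3
  'cat' -> 3

Encoded: [3, 1, 2, 1, 3, 3]


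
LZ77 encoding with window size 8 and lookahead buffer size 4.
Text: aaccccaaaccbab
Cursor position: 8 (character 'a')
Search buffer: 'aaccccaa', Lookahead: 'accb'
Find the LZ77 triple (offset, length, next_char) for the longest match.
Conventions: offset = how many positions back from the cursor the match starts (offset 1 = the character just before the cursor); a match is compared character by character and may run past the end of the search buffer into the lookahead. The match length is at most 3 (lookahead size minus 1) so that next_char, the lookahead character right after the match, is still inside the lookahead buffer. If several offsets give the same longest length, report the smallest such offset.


Try each offset into the search buffer:
  offset=1 (pos 7, char 'a'): match length 1
  offset=2 (pos 6, char 'a'): match length 1
  offset=3 (pos 5, char 'c'): match length 0
  offset=4 (pos 4, char 'c'): match length 0
  offset=5 (pos 3, char 'c'): match length 0
  offset=6 (pos 2, char 'c'): match length 0
  offset=7 (pos 1, char 'a'): match length 3
  offset=8 (pos 0, char 'a'): match length 1
Longest match has length 3 at offset 7.
next_char = character at position 8 + 3 = 11 -> 'b'

Best match: offset=7, length=3 (matching 'acc' starting at position 1)
LZ77 triple: (7, 3, 'b')


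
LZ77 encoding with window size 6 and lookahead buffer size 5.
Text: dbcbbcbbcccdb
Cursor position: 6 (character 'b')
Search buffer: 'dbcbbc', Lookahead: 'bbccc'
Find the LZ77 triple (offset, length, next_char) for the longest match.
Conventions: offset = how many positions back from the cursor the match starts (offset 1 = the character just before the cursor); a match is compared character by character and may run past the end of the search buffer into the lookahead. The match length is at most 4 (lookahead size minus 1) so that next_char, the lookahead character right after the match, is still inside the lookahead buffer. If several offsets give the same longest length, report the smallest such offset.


Try each offset into the search buffer:
  offset=1 (pos 5, char 'c'): match length 0
  offset=2 (pos 4, char 'b'): match length 1
  offset=3 (pos 3, char 'b'): match length 3
  offset=4 (pos 2, char 'c'): match length 0
  offset=5 (pos 1, char 'b'): match length 1
  offset=6 (pos 0, char 'd'): match length 0
Longest match has length 3 at offset 3.
next_char = character at position 6 + 3 = 9 -> 'c'

Best match: offset=3, length=3 (matching 'bbc' starting at position 3)
LZ77 triple: (3, 3, 'c')


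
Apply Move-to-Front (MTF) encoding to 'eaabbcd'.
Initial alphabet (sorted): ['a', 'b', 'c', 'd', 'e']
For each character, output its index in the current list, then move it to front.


MTF encoding:
'e': index 4 in ['a', 'b', 'c', 'd', 'e'] -> ['e', 'a', 'b', 'c', 'd']
'a': index 1 in ['e', 'a', 'b', 'c', 'd'] -> ['a', 'e', 'b', 'c', 'd']
'a': index 0 in ['a', 'e', 'b', 'c', 'd'] -> ['a', 'e', 'b', 'c', 'd']
'b': index 2 in ['a', 'e', 'b', 'c', 'd'] -> ['b', 'a', 'e', 'c', 'd']
'b': index 0 in ['b', 'a', 'e', 'c', 'd'] -> ['b', 'a', 'e', 'c', 'd']
'c': index 3 in ['b', 'a', 'e', 'c', 'd'] -> ['c', 'b', 'a', 'e', 'd']
'd': index 4 in ['c', 'b', 'a', 'e', 'd'] -> ['d', 'c', 'b', 'a', 'e']


Output: [4, 1, 0, 2, 0, 3, 4]


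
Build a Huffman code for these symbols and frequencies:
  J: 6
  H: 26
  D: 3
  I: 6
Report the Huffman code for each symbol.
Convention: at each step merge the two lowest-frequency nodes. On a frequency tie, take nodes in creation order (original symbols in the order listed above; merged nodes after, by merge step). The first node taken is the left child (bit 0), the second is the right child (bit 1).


Huffman tree construction:
Step 1: Merge D(3) + J(6) = 9
Step 2: Merge I(6) + (D+J)(9) = 15
Step 3: Merge (I+(D+J))(15) + H(26) = 41
Read each symbol's code off the tree from the root (left child = 0, right child = 1).

Codes:
  J: 011 (length 3)
  H: 1 (length 1)
  D: 010 (length 3)
  I: 00 (length 2)
Average code length: 65/41 = 1.5854 bits/symbol


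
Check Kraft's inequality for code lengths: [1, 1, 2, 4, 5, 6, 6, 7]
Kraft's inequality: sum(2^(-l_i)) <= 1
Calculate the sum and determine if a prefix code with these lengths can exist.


Sum = 2^(-1) + 2^(-1) + 2^(-2) + 2^(-4) + 2^(-5) + 2^(-6) + 2^(-6) + 2^(-7)
    = 0.5 + 0.5 + 0.25 + 0.0625 + 0.03125 + 0.015625 + 0.015625 + 0.0078125
    = 177/128 = 1.3828125
Since 1.3828125 > 1, Kraft's inequality is NOT satisfied.
A prefix code with these lengths CANNOT exist.

Kraft sum = 1.3828125. Not satisfied.


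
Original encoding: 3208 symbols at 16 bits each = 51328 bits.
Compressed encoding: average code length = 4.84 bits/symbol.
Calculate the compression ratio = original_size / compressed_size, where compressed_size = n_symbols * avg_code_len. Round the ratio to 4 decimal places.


original_size = n_symbols * orig_bits = 3208 * 16 = 51328 bits
compressed_size = n_symbols * avg_code_len = 3208 * 4.84 = 15526.72 bits
ratio = original_size / compressed_size = 51328 / 15526.72 = 3.3058

Compression ratio = 3.3058


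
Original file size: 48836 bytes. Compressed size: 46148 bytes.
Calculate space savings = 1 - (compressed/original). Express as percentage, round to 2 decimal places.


ratio = compressed/original = 46148/48836 = 0.944959
savings = 1 - ratio = 1 - 0.944959 = 0.055041
as a percentage: 0.055041 * 100 = 5.5%

Space savings = 1 - 46148/48836 = 5.5%


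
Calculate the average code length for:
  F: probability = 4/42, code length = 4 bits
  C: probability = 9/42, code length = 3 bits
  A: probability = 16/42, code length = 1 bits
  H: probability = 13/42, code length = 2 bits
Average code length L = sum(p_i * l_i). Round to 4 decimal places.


Weighted contributions p_i * l_i:
  F: (4/42) * 4 = 16/42
  C: (9/42) * 3 = 27/42
  A: (16/42) * 1 = 16/42
  H: (13/42) * 2 = 26/42
Sum = (16 + 27 + 16 + 26)/42 = 85/42

L = 85/42 = 2.0238 bits/symbol


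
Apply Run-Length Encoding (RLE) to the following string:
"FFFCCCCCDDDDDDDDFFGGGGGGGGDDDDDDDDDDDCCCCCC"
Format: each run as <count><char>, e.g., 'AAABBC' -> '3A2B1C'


Scanning runs left to right:
  i=0: run of 'F' x 3 -> '3F'
  i=3: run of 'C' x 5 -> '5C'
  i=8: run of 'D' x 8 -> '8D'
  i=16: run of 'F' x 2 -> '2F'
  i=18: run of 'G' x 8 -> '8G'
  i=26: run of 'D' x 11 -> '11D'
  i=37: run of 'C' x 6 -> '6C'

RLE = 3F5C8D2F8G11D6C


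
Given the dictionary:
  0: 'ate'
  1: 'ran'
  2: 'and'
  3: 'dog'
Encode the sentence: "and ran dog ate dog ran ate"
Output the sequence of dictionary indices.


Look up each word in the dictionary:
  'and' -> 2
  'ran' -> 1
  'dog' -> 3
  'ate' -> 0
  'dog' -> 3
  'ran' -> 1
  'ate' -> 0

Encoded: [2, 1, 3, 0, 3, 1, 0]


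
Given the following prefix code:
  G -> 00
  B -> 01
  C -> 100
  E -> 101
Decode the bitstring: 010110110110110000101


Decoding step by step:
Bits 01 -> B
Bits 01 -> B
Bits 101 -> E
Bits 101 -> E
Bits 101 -> E
Bits 100 -> C
Bits 00 -> G
Bits 101 -> E


Decoded message: BBEEECGE


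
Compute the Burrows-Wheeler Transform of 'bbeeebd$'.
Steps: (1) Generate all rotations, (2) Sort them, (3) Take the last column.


Rotations (sorted):
  0: $bbeeebd -> last char: d
  1: bbeeebd$ -> last char: $
  2: bd$bbeee -> last char: e
  3: beeebd$b -> last char: b
  4: d$bbeeeb -> last char: b
  5: ebd$bbee -> last char: e
  6: eebd$bbe -> last char: e
  7: eeebd$bb -> last char: b


BWT = d$ebbeeb


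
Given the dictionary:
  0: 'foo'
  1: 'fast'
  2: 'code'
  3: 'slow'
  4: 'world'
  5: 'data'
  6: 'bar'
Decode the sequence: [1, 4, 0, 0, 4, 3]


Look up each index in the dictionary:
  1 -> 'fast'
  4 -> 'world'
  0 -> 'foo'
  0 -> 'foo'
  4 -> 'world'
  3 -> 'slow'

Decoded: "fast world foo foo world slow"


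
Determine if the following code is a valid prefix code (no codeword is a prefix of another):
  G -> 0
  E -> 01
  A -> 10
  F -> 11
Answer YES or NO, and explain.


Checking each pair (does one codeword prefix another?):
  G='0' vs E='01': prefix -- VIOLATION

NO -- this is NOT a valid prefix code. G (0) is a prefix of E (01).


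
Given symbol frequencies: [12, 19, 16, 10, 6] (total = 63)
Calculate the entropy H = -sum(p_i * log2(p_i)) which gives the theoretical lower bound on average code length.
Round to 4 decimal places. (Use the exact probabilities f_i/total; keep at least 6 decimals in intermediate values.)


Per-symbol terms -p_i * log2(p_i) with p_i = f_i/63:
  p = 12/63 = 0.190476: log2(p) = -2.392317, -p*log2(p) = 0.455680
  p = 19/63 = 0.301587: log2(p) = -1.729352, -p*log2(p) = 0.521551
  p = 16/63 = 0.253968: log2(p) = -1.977280, -p*log2(p) = 0.502166
  p = 10/63 = 0.158730: log2(p) = -2.655352, -p*log2(p) = 0.421484
  p = 6/63 = 0.095238: log2(p) = -3.392317, -p*log2(p) = 0.323078
H = 0.455680 + 0.521551 + 0.502166 + 0.421484 + 0.323078 = 2.223959

H = 2.224 bits/symbol


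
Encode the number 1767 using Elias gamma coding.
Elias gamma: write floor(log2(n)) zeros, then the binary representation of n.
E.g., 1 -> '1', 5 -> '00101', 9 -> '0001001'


num_bits = floor(log2(1767)) + 1 = 11
leading_zeros = num_bits - 1 = 10
binary(1767) = 11011100111

Elias gamma(1767) = '0000000000' + '11011100111' = 000000000011011100111 (21 bits)


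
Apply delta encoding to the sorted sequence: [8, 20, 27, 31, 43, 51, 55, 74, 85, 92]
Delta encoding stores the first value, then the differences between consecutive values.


First value: 8
Deltas:
  20 - 8 = 12
  27 - 20 = 7
  31 - 27 = 4
  43 - 31 = 12
  51 - 43 = 8
  55 - 51 = 4
  74 - 55 = 19
  85 - 74 = 11
  92 - 85 = 7


Delta encoded: [8, 12, 7, 4, 12, 8, 4, 19, 11, 7]


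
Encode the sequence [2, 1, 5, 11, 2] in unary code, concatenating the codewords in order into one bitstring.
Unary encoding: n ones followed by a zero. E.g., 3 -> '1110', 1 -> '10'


Encode each number as n ones followed by a terminating 0:
  2 -> 110 (3 bits)
  1 -> 10 (2 bits)
  5 -> 111110 (6 bits)
  11 -> 111111111110 (12 bits)
  2 -> 110 (3 bits)
Total length = 3 + 2 + 6 + 12 + 3 = 26 bits.

Unary([2, 1, 5, 11, 2]) = 11010111110111111111110110 (26 bits)


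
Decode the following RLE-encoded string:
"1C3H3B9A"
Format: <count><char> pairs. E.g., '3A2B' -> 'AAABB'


Expanding each <count><char> pair:
  1C -> 'C'
  3H -> 'HHH'
  3B -> 'BBB'
  9A -> 'AAAAAAAAA'

Decoded = CHHHBBBAAAAAAAAA


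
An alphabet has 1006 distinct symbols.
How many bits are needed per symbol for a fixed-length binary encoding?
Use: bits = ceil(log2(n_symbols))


log2(1006) = 9.9744
Bracket: 2^9 = 512 < 1006 <= 2^10 = 1024
So ceil(log2(1006)) = 10

bits = ceil(log2(1006)) = ceil(9.9744) = 10 bits


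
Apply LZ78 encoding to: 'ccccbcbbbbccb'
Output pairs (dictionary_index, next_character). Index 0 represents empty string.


LZ78 encoding steps:
Dictionary: {0: ''}
Step 1: w='' (idx 0), next='c' -> output (0, 'c'), add 'c' as idx 1
Step 2: w='c' (idx 1), next='c' -> output (1, 'c'), add 'cc' as idx 2
Step 3: w='c' (idx 1), next='b' -> output (1, 'b'), add 'cb' as idx 3
Step 4: w='cb' (idx 3), next='b' -> output (3, 'b'), add 'cbb' as idx 4
Step 5: w='' (idx 0), next='b' -> output (0, 'b'), add 'b' as idx 5
Step 6: w='b' (idx 5), next='c' -> output (5, 'c'), add 'bc' as idx 6
Step 7: w='cb' (idx 3), end of input -> output (3, '')


Encoded: [(0, 'c'), (1, 'c'), (1, 'b'), (3, 'b'), (0, 'b'), (5, 'c'), (3, '')]


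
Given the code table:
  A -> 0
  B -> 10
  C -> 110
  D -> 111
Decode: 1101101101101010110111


Decoding:
110 -> C
110 -> C
110 -> C
110 -> C
10 -> B
10 -> B
110 -> C
111 -> D


Result: CCCCBBCD


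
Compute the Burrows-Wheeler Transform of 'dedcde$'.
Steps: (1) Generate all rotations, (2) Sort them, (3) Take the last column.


Rotations (sorted):
  0: $dedcde -> last char: e
  1: cde$ded -> last char: d
  2: dcde$de -> last char: e
  3: de$dedc -> last char: c
  4: dedcde$ -> last char: $
  5: e$dedcd -> last char: d
  6: edcde$d -> last char: d


BWT = edec$dd


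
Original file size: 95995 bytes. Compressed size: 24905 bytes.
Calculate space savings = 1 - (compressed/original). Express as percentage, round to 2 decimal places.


ratio = compressed/original = 24905/95995 = 0.259441
savings = 1 - ratio = 1 - 0.259441 = 0.740559
as a percentage: 0.740559 * 100 = 74.06%

Space savings = 1 - 24905/95995 = 74.06%


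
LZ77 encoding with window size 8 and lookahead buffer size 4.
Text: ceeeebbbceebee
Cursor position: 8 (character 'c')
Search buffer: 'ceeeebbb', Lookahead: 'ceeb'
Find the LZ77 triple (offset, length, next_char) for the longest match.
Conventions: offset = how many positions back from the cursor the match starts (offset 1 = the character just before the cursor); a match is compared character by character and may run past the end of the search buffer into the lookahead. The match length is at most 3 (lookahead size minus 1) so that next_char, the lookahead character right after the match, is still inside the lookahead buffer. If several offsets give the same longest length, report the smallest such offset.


Try each offset into the search buffer:
  offset=1 (pos 7, char 'b'): match length 0
  offset=2 (pos 6, char 'b'): match length 0
  offset=3 (pos 5, char 'b'): match length 0
  offset=4 (pos 4, char 'e'): match length 0
  offset=5 (pos 3, char 'e'): match length 0
  offset=6 (pos 2, char 'e'): match length 0
  offset=7 (pos 1, char 'e'): match length 0
  offset=8 (pos 0, char 'c'): match length 3
Longest match has length 3 at offset 8.
next_char = character at position 8 + 3 = 11 -> 'b'

Best match: offset=8, length=3 (matching 'cee' starting at position 0)
LZ77 triple: (8, 3, 'b')


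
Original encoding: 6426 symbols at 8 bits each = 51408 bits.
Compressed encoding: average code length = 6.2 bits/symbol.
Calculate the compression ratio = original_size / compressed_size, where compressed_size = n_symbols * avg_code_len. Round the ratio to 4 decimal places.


original_size = n_symbols * orig_bits = 6426 * 8 = 51408 bits
compressed_size = n_symbols * avg_code_len = 6426 * 6.2 = 39841.2 bits
ratio = original_size / compressed_size = 51408 / 39841.2 = 1.2903

Compression ratio = 1.2903


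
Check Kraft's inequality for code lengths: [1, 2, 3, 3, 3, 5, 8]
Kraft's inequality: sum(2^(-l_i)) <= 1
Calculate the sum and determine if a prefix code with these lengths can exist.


Sum = 2^(-1) + 2^(-2) + 2^(-3) + 2^(-3) + 2^(-3) + 2^(-5) + 2^(-8)
    = 0.5 + 0.25 + 0.125 + 0.125 + 0.125 + 0.03125 + 0.00390625
    = 297/256 = 1.16015625
Since 1.16015625 > 1, Kraft's inequality is NOT satisfied.
A prefix code with these lengths CANNOT exist.

Kraft sum = 1.16015625. Not satisfied.


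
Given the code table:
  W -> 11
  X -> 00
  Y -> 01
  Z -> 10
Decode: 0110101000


Decoding:
01 -> Y
10 -> Z
10 -> Z
10 -> Z
00 -> X


Result: YZZZX


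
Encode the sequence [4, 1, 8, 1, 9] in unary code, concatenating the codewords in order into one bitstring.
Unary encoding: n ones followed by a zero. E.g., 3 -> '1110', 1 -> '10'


Encode each number as n ones followed by a terminating 0:
  4 -> 11110 (5 bits)
  1 -> 10 (2 bits)
  8 -> 111111110 (9 bits)
  1 -> 10 (2 bits)
  9 -> 1111111110 (10 bits)
Total length = 5 + 2 + 9 + 2 + 10 = 28 bits.

Unary([4, 1, 8, 1, 9]) = 1111010111111110101111111110 (28 bits)


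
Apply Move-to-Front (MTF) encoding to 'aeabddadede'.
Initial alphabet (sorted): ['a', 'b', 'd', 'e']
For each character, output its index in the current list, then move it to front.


MTF encoding:
'a': index 0 in ['a', 'b', 'd', 'e'] -> ['a', 'b', 'd', 'e']
'e': index 3 in ['a', 'b', 'd', 'e'] -> ['e', 'a', 'b', 'd']
'a': index 1 in ['e', 'a', 'b', 'd'] -> ['a', 'e', 'b', 'd']
'b': index 2 in ['a', 'e', 'b', 'd'] -> ['b', 'a', 'e', 'd']
'd': index 3 in ['b', 'a', 'e', 'd'] -> ['d', 'b', 'a', 'e']
'd': index 0 in ['d', 'b', 'a', 'e'] -> ['d', 'b', 'a', 'e']
'a': index 2 in ['d', 'b', 'a', 'e'] -> ['a', 'd', 'b', 'e']
'd': index 1 in ['a', 'd', 'b', 'e'] -> ['d', 'a', 'b', 'e']
'e': index 3 in ['d', 'a', 'b', 'e'] -> ['e', 'd', 'a', 'b']
'd': index 1 in ['e', 'd', 'a', 'b'] -> ['d', 'e', 'a', 'b']
'e': index 1 in ['d', 'e', 'a', 'b'] -> ['e', 'd', 'a', 'b']


Output: [0, 3, 1, 2, 3, 0, 2, 1, 3, 1, 1]


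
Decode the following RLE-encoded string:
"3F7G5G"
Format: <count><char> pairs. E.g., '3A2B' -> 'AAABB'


Expanding each <count><char> pair:
  3F -> 'FFF'
  7G -> 'GGGGGGG'
  5G -> 'GGGGG'

Decoded = FFFGGGGGGGGGGGG


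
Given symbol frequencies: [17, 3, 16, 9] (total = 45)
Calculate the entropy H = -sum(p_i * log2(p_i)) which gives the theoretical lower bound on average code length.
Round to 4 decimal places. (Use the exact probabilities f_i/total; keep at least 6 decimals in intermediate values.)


Per-symbol terms -p_i * log2(p_i) with p_i = f_i/45:
  p = 17/45 = 0.377778: log2(p) = -1.404390, -p*log2(p) = 0.530547
  p = 3/45 = 0.066667: log2(p) = -3.906891, -p*log2(p) = 0.260459
  p = 16/45 = 0.355556: log2(p) = -1.491853, -p*log2(p) = 0.530437
  p = 9/45 = 0.200000: log2(p) = -2.321928, -p*log2(p) = 0.464386
H = 0.530547 + 0.260459 + 0.530437 + 0.464386 = 1.785829

H = 1.7858 bits/symbol


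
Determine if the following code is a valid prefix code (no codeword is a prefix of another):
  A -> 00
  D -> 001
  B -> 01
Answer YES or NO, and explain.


Checking each pair (does one codeword prefix another?):
  A='00' vs D='001': prefix -- VIOLATION

NO -- this is NOT a valid prefix code. A (00) is a prefix of D (001).


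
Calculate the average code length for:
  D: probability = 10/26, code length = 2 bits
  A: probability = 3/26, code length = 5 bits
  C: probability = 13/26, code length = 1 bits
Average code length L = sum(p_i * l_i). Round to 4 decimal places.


Weighted contributions p_i * l_i:
  D: (10/26) * 2 = 20/26
  A: (3/26) * 5 = 15/26
  C: (13/26) * 1 = 13/26
Sum = (20 + 15 + 13)/26 = 48/26

L = 48/26 = 1.8462 bits/symbol


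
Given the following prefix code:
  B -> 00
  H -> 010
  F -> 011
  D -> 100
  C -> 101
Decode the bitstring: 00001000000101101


Decoding step by step:
Bits 00 -> B
Bits 00 -> B
Bits 100 -> D
Bits 00 -> B
Bits 00 -> B
Bits 101 -> C
Bits 101 -> C


Decoded message: BBDBBCC


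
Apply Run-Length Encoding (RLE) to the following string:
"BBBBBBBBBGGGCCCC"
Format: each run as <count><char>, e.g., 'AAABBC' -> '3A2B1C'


Scanning runs left to right:
  i=0: run of 'B' x 9 -> '9B'
  i=9: run of 'G' x 3 -> '3G'
  i=12: run of 'C' x 4 -> '4C'

RLE = 9B3G4C


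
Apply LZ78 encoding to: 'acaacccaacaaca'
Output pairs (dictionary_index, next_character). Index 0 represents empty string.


LZ78 encoding steps:
Dictionary: {0: ''}
Step 1: w='' (idx 0), next='a' -> output (0, 'a'), add 'a' as idx 1
Step 2: w='' (idx 0), next='c' -> output (0, 'c'), add 'c' as idx 2
Step 3: w='a' (idx 1), next='a' -> output (1, 'a'), add 'aa' as idx 3
Step 4: w='c' (idx 2), next='c' -> output (2, 'c'), add 'cc' as idx 4
Step 5: w='c' (idx 2), next='a' -> output (2, 'a'), add 'ca' as idx 5
Step 6: w='a' (idx 1), next='c' -> output (1, 'c'), add 'ac' as idx 6
Step 7: w='aa' (idx 3), next='c' -> output (3, 'c'), add 'aac' as idx 7
Step 8: w='a' (idx 1), end of input -> output (1, '')


Encoded: [(0, 'a'), (0, 'c'), (1, 'a'), (2, 'c'), (2, 'a'), (1, 'c'), (3, 'c'), (1, '')]


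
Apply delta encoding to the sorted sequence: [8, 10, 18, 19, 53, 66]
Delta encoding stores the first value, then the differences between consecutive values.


First value: 8
Deltas:
  10 - 8 = 2
  18 - 10 = 8
  19 - 18 = 1
  53 - 19 = 34
  66 - 53 = 13


Delta encoded: [8, 2, 8, 1, 34, 13]


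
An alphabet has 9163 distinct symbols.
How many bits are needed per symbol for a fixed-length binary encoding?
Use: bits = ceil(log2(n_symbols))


log2(9163) = 13.1616
Bracket: 2^13 = 8192 < 9163 <= 2^14 = 16384
So ceil(log2(9163)) = 14

bits = ceil(log2(9163)) = ceil(13.1616) = 14 bits


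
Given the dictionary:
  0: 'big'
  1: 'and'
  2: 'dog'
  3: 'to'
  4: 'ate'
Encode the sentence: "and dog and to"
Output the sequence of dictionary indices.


Look up each word in the dictionary:
  'and' -> 1
  'dog' -> 2
  'and' -> 1
  'to' -> 3

Encoded: [1, 2, 1, 3]


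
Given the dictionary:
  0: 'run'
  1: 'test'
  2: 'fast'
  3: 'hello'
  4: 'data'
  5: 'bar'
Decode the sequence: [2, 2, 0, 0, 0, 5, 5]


Look up each index in the dictionary:
  2 -> 'fast'
  2 -> 'fast'
  0 -> 'run'
  0 -> 'run'
  0 -> 'run'
  5 -> 'bar'
  5 -> 'bar'

Decoded: "fast fast run run run bar bar"


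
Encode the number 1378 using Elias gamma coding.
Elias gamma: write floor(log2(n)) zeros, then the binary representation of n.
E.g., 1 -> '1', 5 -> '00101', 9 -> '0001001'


num_bits = floor(log2(1378)) + 1 = 11
leading_zeros = num_bits - 1 = 10
binary(1378) = 10101100010

Elias gamma(1378) = '0000000000' + '10101100010' = 000000000010101100010 (21 bits)
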